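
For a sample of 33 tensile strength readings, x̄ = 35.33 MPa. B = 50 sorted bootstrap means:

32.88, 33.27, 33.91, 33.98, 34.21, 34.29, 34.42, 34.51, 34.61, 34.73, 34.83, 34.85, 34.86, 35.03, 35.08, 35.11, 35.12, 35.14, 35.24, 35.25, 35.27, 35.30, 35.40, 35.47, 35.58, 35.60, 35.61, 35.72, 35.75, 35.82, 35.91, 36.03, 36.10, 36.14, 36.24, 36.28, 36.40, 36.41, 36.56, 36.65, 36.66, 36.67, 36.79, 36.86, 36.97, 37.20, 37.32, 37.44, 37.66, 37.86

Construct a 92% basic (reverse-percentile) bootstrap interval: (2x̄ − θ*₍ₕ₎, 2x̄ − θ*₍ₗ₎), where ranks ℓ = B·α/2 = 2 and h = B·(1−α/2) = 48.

Percentile endpoints at ranks 2 and 48: θ*₍2₎ = 33.27, θ*₍48₎ = 37.44.
Basic interval reflects these around x̄:
  lower = 2 × 35.33 − 37.44 = 33.22
  upper = 2 × 35.33 − 33.27 = 37.39

(33.22, 37.39)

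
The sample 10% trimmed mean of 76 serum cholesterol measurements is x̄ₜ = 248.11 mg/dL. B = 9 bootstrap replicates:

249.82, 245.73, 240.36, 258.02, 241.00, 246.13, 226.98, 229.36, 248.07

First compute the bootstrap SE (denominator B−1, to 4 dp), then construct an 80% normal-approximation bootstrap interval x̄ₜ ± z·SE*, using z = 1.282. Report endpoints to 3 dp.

Mean of replicates = 242.8300; sum of squared deviations = 768.4670; SE* = √(768.4670/8) = 9.8009
Margin = 1.282 × 9.8009 = 12.5648
Interval: 248.11 ± 12.5648

(235.545, 260.675)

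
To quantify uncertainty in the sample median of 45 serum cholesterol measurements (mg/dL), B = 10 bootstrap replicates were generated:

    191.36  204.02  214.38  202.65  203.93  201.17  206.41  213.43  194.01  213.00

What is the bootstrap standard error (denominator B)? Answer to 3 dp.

SE* = 7.423

Bootstrap SE is the standard deviation of the 10 replicate medians.
Mean of replicates: (191.36 + 204.02 + 214.38 + 202.65 + 203.93 + 201.17 + 206.41 + 213.43 + 194.01 + 213.00) / 10 = 2044.3600 / 10 = 204.4360
Sum of squared deviations: (−13.0760)² + (−0.4160)² + (+9.9440)² + (−1.7860)² + (−0.5060)² + (−3.2660)² + (+1.9740)² + (+8.9940)² + (−10.4260)² + (+8.5640)² = 550.9828
Variance = 550.9828 / 10 = 55.0983
SE* = √55.0983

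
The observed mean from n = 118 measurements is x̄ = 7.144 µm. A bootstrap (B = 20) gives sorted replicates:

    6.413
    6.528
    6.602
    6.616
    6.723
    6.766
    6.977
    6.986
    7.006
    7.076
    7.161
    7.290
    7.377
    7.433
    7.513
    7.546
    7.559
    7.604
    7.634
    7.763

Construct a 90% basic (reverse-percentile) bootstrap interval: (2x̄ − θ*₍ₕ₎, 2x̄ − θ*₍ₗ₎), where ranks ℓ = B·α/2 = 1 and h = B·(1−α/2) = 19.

(6.654, 7.875)

Percentile endpoints at ranks 1 and 19: θ*₍1₎ = 6.413, θ*₍19₎ = 7.634.
Basic interval reflects these around x̄:
  lower = 2 × 7.144 − 7.634 = 6.654
  upper = 2 × 7.144 − 6.413 = 7.875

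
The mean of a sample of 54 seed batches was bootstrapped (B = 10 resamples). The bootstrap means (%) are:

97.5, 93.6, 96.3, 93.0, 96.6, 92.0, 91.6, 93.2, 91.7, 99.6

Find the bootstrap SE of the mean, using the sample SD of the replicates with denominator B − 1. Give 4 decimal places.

Bootstrap SE is the standard deviation of the 10 replicate means.
Mean of replicates: (97.5 + 93.6 + 96.3 + 93.0 + 96.6 + 92.0 + 91.6 + 93.2 + 91.7 + 99.6) / 10 = 945.10000 / 10 = 94.51000
Sum of squared deviations: (+2.99000)² + (−0.91000)² + (+1.79000)² + (−1.51000)² + (+2.09000)² + (−2.51000)² + (−2.91000)² + (−1.31000)² + (−2.81000)² + (+5.09000)² = 69.90900
Variance = 69.90900 / 9 = 7.76767
SE* = √7.76767

SE* = 2.7871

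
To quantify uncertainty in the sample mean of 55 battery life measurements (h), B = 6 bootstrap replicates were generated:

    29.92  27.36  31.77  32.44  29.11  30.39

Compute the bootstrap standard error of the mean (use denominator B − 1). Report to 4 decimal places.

Bootstrap SE is the standard deviation of the 6 replicate means.
Mean of replicates: (29.92 + 27.36 + 31.77 + 32.44 + 29.11 + 30.39) / 6 = 180.99000 / 6 = 30.16500
Sum of squared deviations: (−0.24500)² + (−2.80500)² + (+1.60500)² + (+2.27500)² + (−1.05500)² + (+0.22500)² = 16.84335
Variance = 16.84335 / 5 = 3.36867
SE* = √3.36867

SE* = 1.8354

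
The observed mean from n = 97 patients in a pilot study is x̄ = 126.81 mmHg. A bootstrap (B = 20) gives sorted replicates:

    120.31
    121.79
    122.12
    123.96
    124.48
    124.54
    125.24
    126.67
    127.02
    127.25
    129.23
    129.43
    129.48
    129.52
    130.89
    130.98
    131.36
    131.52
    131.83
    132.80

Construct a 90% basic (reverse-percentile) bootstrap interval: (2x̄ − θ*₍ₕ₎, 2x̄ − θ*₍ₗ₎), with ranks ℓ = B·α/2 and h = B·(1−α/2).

Percentile endpoints at ranks 1 and 19: θ*₍1₎ = 120.31, θ*₍19₎ = 131.83.
Basic interval reflects these around x̄:
  lower = 2 × 126.81 − 131.83 = 121.79
  upper = 2 × 126.81 − 120.31 = 133.31

(121.79, 133.31)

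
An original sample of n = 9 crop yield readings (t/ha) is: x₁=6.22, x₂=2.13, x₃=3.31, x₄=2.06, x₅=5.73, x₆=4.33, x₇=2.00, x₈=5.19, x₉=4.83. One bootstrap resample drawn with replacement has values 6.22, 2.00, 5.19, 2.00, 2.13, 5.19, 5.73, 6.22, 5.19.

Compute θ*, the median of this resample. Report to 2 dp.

Sorted: 2.00, 2.00, 2.13, 5.19, 5.19, 5.19, 5.73, 6.22, 6.22
Median = middle value = 5.19

θ* = 5.19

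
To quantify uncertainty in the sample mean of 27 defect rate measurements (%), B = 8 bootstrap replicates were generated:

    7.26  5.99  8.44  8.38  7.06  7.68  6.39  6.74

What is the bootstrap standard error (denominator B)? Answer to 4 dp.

SE* = 0.8292

Bootstrap SE is the standard deviation of the 8 replicate means.
Mean of replicates: (7.26 + 5.99 + 8.44 + 8.38 + 7.06 + 7.68 + 6.39 + 6.74) / 8 = 57.94000 / 8 = 7.24250
Sum of squared deviations: (+0.01750)² + (−1.25250)² + (+1.19750)² + (+1.13750)² + (−0.18250)² + (+0.43750)² + (−0.85250)² + (−0.50250)² = 5.50095
Variance = 5.50095 / 8 = 0.68762
SE* = √0.68762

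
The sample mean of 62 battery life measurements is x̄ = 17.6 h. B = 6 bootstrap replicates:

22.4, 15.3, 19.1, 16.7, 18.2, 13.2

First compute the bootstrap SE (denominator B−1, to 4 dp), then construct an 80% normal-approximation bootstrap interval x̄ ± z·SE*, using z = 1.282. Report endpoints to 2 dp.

(13.50, 21.70)

Mean of replicates = 17.4833; sum of squared deviations = 51.0283; SE* = √(51.0283/5) = 3.1946
Margin = 1.282 × 3.1946 = 4.095
Interval: 17.6 ± 4.095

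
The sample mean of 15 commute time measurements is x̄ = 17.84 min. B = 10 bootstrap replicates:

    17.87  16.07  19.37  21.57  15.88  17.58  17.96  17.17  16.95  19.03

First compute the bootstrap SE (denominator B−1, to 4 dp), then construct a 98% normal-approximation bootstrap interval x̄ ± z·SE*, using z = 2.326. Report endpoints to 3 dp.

Mean of replicates = 17.9450; sum of squared deviations = 25.8581; SE* = √(25.8581/9) = 1.6950
Margin = 2.326 × 1.6950 = 3.9426
Interval: 17.84 ± 3.9426

(13.897, 21.783)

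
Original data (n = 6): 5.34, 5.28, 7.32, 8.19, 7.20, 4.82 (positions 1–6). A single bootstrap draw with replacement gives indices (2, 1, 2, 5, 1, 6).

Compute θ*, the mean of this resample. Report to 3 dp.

Resample values: 5.28, 5.34, 5.28, 7.20, 5.34, 4.82.
Mean = (5.28 + 5.34 + 5.28 + 7.20 + 5.34 + 4.82) / 6 = 33.260 / 6 = 5.543

θ* = 5.543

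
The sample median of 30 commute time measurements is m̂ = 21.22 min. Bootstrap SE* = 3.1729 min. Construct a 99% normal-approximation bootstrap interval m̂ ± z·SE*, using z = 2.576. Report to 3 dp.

Margin = 2.576 × 3.1729 = 8.1734
Interval: 21.22 ± 8.1734

(13.047, 29.393)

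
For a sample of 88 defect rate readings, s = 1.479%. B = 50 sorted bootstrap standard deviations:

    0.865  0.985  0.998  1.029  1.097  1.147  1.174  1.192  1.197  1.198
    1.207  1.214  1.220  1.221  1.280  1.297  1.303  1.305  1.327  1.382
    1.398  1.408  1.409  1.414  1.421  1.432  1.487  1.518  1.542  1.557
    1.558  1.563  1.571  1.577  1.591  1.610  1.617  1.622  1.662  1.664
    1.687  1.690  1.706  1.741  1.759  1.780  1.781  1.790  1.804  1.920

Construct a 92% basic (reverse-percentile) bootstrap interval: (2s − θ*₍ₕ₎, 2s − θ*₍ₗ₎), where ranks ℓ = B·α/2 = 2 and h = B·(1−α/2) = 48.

(1.168, 1.973)

Percentile endpoints at ranks 2 and 48: θ*₍2₎ = 0.985, θ*₍48₎ = 1.790.
Basic interval reflects these around s:
  lower = 2 × 1.479 − 1.790 = 1.168
  upper = 2 × 1.479 − 0.985 = 1.973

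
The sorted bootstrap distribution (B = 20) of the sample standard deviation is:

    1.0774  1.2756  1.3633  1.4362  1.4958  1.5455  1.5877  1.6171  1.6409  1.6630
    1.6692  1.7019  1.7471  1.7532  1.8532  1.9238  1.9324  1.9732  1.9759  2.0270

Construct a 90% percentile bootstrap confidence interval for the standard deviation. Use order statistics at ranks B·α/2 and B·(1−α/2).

α = 0.10; lower rank = 20 × 0.050 = 1; upper rank = 20 × 0.950 = 19.
The 1st smallest replicate is 1.0774; the 19th is 1.9759.

(1.0774, 1.9759)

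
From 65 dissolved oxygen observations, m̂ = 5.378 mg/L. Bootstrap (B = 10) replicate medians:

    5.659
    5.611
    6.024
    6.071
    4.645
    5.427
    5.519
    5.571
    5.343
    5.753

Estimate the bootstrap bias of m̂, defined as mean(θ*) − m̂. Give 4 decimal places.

bias = +0.1843

mean(θ*) = (5.659 + 5.611 + 6.024 + 6.071 + 4.645 + 5.427 + 5.519 + 5.571 + 5.343 + 5.753) / 10 = 5.56230
bias = 5.56230 − 5.378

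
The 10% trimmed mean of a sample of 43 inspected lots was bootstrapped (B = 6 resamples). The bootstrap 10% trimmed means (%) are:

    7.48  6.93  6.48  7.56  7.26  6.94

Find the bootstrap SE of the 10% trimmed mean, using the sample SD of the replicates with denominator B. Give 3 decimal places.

SE* = 0.370

Bootstrap SE is the standard deviation of the 6 replicate 10% trimmed means.
Mean of replicates: (7.48 + 6.93 + 6.48 + 7.56 + 7.26 + 6.94) / 6 = 42.6500 / 6 = 7.1083
Sum of squared deviations: (+0.3717)² + (−0.1783)² + (−0.6283)² + (+0.4517)² + (+0.1517)² + (−0.1683)² = 0.8201
Variance = 0.8201 / 6 = 0.1367
SE* = √0.1367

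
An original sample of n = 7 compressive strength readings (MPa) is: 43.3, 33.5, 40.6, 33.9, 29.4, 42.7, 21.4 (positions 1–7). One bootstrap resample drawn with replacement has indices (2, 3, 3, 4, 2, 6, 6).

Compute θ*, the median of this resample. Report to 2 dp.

θ* = 40.60

Resample values: 33.5, 40.6, 40.6, 33.9, 33.5, 42.7, 42.7.
Sorted: 33.5, 33.5, 33.9, 40.6, 40.6, 42.7, 42.7
Median = middle value = 40.60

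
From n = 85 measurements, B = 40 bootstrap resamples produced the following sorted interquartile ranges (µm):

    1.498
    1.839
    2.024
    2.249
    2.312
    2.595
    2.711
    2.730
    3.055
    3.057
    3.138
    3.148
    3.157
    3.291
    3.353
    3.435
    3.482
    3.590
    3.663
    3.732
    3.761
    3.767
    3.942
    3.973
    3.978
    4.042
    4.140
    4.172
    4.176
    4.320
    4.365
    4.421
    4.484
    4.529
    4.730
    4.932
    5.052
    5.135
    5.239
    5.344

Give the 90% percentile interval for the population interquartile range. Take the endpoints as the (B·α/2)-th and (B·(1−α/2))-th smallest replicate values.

(1.839, 5.135)

α = 0.10; lower rank = 40 × 0.050 = 2; upper rank = 40 × 0.950 = 38.
The 2nd smallest replicate is 1.839; the 38th is 5.135.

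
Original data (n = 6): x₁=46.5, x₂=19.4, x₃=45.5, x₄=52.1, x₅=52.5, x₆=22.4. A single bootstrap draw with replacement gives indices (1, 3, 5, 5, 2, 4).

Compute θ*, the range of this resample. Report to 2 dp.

Resample values: 46.5, 45.5, 52.5, 52.5, 19.4, 52.1.
Range = 52.5 − 19.4 = 33.10

θ* = 33.10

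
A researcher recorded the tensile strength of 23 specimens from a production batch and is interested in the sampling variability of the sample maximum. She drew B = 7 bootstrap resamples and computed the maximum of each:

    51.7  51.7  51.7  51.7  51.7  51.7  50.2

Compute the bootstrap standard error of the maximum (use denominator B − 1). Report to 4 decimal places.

Bootstrap SE is the standard deviation of the 7 replicate maximums.
Mean of replicates: (51.7 + 51.7 + 51.7 + 51.7 + 51.7 + 51.7 + 50.2) / 7 = 360.40000 / 7 = 51.48571
Sum of squared deviations: (+0.21429)² + (+0.21429)² + (+0.21429)² + (+0.21429)² + (+0.21429)² + (+0.21429)² + (−1.28571)² = 1.92857
Variance = 1.92857 / 6 = 0.32143
SE* = √0.32143

SE* = 0.5669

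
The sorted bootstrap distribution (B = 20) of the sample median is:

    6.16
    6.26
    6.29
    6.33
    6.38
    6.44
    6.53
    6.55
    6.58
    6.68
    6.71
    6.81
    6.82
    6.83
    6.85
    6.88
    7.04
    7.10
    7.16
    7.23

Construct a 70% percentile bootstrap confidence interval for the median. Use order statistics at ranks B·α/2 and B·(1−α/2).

(6.29, 7.04)

α = 0.30; lower rank = 20 × 0.150 = 3; upper rank = 20 × 0.850 = 17.
The 3rd smallest replicate is 6.29; the 17th is 7.04.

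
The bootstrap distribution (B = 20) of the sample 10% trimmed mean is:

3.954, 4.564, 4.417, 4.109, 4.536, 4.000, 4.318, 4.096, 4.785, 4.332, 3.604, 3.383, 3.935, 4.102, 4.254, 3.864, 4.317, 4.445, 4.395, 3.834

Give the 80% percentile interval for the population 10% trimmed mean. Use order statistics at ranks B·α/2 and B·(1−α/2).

Sorted replicates: 3.383, 3.604, 3.834, 3.864, 3.935, 3.954, 4.000, 4.096, 4.102, 4.109, 4.254, 4.317, 4.318, 4.332, 4.395, 4.417, 4.445, 4.536, 4.564, 4.785
α = 0.20; lower rank = 20 × 0.100 = 2; upper rank = 20 × 0.900 = 18.
The 2nd smallest replicate is 3.604; the 18th is 4.536.

(3.604, 4.536)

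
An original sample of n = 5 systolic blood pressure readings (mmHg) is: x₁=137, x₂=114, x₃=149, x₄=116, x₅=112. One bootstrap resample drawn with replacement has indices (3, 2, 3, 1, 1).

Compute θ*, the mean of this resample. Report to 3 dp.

θ* = 137.200

Resample values: 149, 114, 149, 137, 137.
Mean = (149 + 114 + 149 + 137 + 137) / 5 = 686.0 / 5 = 137.200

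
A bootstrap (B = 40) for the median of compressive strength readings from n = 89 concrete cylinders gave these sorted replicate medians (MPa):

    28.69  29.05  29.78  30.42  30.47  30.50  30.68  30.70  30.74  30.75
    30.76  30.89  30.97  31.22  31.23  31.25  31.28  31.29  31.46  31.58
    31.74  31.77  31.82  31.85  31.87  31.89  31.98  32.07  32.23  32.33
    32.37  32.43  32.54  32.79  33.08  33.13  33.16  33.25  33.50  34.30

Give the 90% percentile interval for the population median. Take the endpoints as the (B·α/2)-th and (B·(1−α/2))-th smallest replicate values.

(29.05, 33.25)

α = 0.10; lower rank = 40 × 0.050 = 2; upper rank = 40 × 0.950 = 38.
The 2nd smallest replicate is 29.05; the 38th is 33.25.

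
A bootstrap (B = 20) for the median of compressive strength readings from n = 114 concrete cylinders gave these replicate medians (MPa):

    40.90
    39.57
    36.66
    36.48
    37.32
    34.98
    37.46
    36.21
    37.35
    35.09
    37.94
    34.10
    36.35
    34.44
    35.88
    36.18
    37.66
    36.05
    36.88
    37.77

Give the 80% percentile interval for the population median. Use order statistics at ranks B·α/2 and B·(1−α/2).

(34.44, 37.94)

Sorted replicates: 34.10, 34.44, 34.98, 35.09, 35.88, 36.05, 36.18, 36.21, 36.35, 36.48, 36.66, 36.88, 37.32, 37.35, 37.46, 37.66, 37.77, 37.94, 39.57, 40.90
α = 0.20; lower rank = 20 × 0.100 = 2; upper rank = 20 × 0.900 = 18.
The 2nd smallest replicate is 34.44; the 18th is 37.94.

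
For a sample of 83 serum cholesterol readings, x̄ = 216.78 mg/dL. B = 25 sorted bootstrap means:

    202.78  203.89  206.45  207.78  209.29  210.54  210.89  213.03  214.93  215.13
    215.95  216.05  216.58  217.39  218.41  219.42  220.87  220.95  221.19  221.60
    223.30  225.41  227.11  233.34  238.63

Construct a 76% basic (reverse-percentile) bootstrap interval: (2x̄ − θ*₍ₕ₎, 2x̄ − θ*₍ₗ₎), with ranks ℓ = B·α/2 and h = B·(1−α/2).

(208.15, 227.11)

Percentile endpoints at ranks 3 and 22: θ*₍3₎ = 206.45, θ*₍22₎ = 225.41.
Basic interval reflects these around x̄:
  lower = 2 × 216.78 − 225.41 = 208.15
  upper = 2 × 216.78 − 206.45 = 227.11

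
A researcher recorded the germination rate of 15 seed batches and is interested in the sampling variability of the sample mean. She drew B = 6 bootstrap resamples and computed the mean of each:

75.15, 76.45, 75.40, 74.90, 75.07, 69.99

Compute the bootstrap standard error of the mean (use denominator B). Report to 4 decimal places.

Bootstrap SE is the standard deviation of the 6 replicate means.
Mean of replicates: (75.15 + 76.45 + 75.40 + 74.90 + 75.07 + 69.99) / 6 = 446.96000 / 6 = 74.49333
Sum of squared deviations: (+0.65667)² + (+1.95667)² + (+0.90667)² + (+0.40667)² + (+0.57667)² + (−4.50333)² = 25.85973
Variance = 25.85973 / 6 = 4.30996
SE* = √4.30996

SE* = 2.0760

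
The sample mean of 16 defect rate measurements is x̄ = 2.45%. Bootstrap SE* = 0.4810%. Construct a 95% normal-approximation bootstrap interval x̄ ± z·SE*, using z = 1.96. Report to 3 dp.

Margin = 1.96 × 0.4810 = 0.9428
Interval: 2.45 ± 0.9428

(1.507, 3.393)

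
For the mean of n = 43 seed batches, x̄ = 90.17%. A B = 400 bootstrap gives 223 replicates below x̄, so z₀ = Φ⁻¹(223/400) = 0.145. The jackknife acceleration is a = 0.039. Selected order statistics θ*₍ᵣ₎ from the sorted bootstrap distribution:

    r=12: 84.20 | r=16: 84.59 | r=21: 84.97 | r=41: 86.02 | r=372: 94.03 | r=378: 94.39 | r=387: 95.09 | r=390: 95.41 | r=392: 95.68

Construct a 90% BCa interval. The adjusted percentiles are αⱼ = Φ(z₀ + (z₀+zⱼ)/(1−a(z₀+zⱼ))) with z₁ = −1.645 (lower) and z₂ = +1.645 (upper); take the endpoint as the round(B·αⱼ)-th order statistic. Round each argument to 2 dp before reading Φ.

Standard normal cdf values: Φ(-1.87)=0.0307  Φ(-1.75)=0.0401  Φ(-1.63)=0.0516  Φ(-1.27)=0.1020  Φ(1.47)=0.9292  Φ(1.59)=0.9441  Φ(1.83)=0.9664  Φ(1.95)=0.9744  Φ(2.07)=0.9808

(86.02, 95.68)

Lower: z₀ + z₁ = 0.145 + (-1.645) = -1.500; 1 − a(z₀+z₁) = 1 − (0.039)(-1.500) = 1.0585; argument = 0.145 + (-1.500)/1.0585 = -1.2721 → -1.27.
α₁ = Φ(-1.27) = 0.1020; rank = round(400 × 0.1020) = 41; θ*₍41₎ = 86.02.
Upper: z₀ + z₂ = 1.790; 1 − a(z₀+z₂) = 0.9302; argument = 2.0693 → 2.07; α₂ = 0.9808; rank = 392; θ*₍392₎ = 95.68.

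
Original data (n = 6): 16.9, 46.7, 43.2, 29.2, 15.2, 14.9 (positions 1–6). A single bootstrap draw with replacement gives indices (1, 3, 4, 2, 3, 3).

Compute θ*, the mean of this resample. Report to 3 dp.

θ* = 37.067

Resample values: 16.9, 43.2, 29.2, 46.7, 43.2, 43.2.
Mean = (16.9 + 43.2 + 29.2 + 46.7 + 43.2 + 43.2) / 6 = 222.40 / 6 = 37.067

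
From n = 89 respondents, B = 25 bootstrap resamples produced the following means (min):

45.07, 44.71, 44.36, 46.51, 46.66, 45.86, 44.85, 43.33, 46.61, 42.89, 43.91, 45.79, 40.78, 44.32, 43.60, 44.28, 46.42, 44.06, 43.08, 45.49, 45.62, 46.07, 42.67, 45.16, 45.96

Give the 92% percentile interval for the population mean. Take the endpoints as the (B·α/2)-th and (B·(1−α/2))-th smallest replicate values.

Sorted replicates: 40.78, 42.67, 42.89, 43.08, 43.33, 43.60, 43.91, 44.06, 44.28, 44.32, 44.36, 44.71, 44.85, 45.07, 45.16, 45.49, 45.62, 45.79, 45.86, 45.96, 46.07, 46.42, 46.51, 46.61, 46.66
α = 0.08; lower rank = 25 × 0.040 = 1; upper rank = 25 × 0.960 = 24.
The 1st smallest replicate is 40.78; the 24th is 46.61.

(40.78, 46.61)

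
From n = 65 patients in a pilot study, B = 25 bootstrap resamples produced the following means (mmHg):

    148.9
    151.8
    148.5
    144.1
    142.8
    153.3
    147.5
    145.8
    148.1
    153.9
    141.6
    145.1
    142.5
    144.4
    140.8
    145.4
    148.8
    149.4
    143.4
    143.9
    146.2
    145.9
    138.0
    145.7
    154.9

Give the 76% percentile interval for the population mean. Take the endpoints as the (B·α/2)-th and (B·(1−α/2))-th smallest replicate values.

Sorted replicates: 138.0, 140.8, 141.6, 142.5, 142.8, 143.4, 143.9, 144.1, 144.4, 145.1, 145.4, 145.7, 145.8, 145.9, 146.2, 147.5, 148.1, 148.5, 148.8, 148.9, 149.4, 151.8, 153.3, 153.9, 154.9
α = 0.24; lower rank = 25 × 0.120 = 3; upper rank = 25 × 0.880 = 22.
The 3rd smallest replicate is 141.6; the 22nd is 151.8.

(141.6, 151.8)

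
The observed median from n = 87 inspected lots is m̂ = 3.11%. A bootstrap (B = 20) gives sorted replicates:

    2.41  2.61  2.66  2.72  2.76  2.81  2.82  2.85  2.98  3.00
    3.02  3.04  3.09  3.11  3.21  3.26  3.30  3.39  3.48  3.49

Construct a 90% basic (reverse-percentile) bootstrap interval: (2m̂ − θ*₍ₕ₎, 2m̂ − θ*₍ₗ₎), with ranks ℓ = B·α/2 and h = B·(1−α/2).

(2.74, 3.81)

Percentile endpoints at ranks 1 and 19: θ*₍1₎ = 2.41, θ*₍19₎ = 3.48.
Basic interval reflects these around m̂:
  lower = 2 × 3.11 − 3.48 = 2.74
  upper = 2 × 3.11 − 2.41 = 3.81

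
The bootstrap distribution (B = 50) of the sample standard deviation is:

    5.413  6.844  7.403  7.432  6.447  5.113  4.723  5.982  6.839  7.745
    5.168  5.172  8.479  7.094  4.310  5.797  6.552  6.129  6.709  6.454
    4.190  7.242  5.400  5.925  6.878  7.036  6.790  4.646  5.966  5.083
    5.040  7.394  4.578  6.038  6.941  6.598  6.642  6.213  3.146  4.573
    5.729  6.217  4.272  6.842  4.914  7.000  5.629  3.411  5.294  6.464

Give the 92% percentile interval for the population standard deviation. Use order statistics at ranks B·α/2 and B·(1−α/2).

Sorted replicates: 3.146, 3.411, 4.190, 4.272, 4.310, 4.573, 4.578, 4.646, 4.723, 4.914, 5.040, 5.083, 5.113, 5.168, 5.172, 5.294, 5.400, 5.413, 5.629, 5.729, 5.797, 5.925, 5.966, 5.982, 6.038, 6.129, 6.213, 6.217, 6.447, 6.454, 6.464, 6.552, 6.598, 6.642, 6.709, 6.790, 6.839, 6.842, 6.844, 6.878, 6.941, 7.000, 7.036, 7.094, 7.242, 7.394, 7.403, 7.432, 7.745, 8.479
α = 0.08; lower rank = 50 × 0.040 = 2; upper rank = 50 × 0.960 = 48.
The 2nd smallest replicate is 3.411; the 48th is 7.432.

(3.411, 7.432)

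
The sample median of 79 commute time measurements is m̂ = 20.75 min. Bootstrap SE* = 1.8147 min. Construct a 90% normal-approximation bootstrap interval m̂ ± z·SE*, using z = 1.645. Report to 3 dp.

Margin = 1.645 × 1.8147 = 2.9852
Interval: 20.75 ± 2.9852

(17.765, 23.735)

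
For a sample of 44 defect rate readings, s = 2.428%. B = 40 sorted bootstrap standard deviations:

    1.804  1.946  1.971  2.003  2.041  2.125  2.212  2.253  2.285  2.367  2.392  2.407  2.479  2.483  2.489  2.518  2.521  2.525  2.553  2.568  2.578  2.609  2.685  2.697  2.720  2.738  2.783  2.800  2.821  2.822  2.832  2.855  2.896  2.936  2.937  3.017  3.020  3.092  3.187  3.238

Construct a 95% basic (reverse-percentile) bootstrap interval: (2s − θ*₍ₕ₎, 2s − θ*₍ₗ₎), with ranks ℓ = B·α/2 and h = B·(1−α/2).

Percentile endpoints at ranks 1 and 39: θ*₍1₎ = 1.804, θ*₍39₎ = 3.187.
Basic interval reflects these around s:
  lower = 2 × 2.428 − 3.187 = 1.669
  upper = 2 × 2.428 − 1.804 = 3.052

(1.669, 3.052)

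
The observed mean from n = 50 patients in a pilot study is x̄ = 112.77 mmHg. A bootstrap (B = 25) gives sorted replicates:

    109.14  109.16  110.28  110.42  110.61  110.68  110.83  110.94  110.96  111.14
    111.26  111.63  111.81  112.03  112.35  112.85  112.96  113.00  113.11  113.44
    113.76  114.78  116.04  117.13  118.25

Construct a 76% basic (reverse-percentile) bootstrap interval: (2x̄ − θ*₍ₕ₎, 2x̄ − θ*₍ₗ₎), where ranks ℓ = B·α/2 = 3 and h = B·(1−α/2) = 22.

(110.76, 115.26)

Percentile endpoints at ranks 3 and 22: θ*₍3₎ = 110.28, θ*₍22₎ = 114.78.
Basic interval reflects these around x̄:
  lower = 2 × 112.77 − 114.78 = 110.76
  upper = 2 × 112.77 − 110.28 = 115.26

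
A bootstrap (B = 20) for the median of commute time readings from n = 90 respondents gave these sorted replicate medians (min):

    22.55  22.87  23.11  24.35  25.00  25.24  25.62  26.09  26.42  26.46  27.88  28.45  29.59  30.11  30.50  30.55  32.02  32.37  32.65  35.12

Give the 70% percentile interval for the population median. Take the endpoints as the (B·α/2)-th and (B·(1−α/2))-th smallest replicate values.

(23.11, 32.02)

α = 0.30; lower rank = 20 × 0.150 = 3; upper rank = 20 × 0.850 = 17.
The 3rd smallest replicate is 23.11; the 17th is 32.02.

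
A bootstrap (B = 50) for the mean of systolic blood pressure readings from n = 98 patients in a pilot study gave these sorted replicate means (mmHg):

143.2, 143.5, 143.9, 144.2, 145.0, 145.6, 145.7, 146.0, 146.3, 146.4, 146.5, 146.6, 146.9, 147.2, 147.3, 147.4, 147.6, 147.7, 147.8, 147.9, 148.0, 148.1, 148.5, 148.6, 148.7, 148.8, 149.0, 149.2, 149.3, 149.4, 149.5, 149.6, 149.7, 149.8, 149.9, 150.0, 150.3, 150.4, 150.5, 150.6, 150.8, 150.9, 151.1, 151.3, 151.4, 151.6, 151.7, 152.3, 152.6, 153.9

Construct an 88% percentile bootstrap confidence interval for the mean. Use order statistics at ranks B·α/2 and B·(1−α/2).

α = 0.12; lower rank = 50 × 0.060 = 3; upper rank = 50 × 0.940 = 47.
The 3rd smallest replicate is 143.9; the 47th is 151.7.

(143.9, 151.7)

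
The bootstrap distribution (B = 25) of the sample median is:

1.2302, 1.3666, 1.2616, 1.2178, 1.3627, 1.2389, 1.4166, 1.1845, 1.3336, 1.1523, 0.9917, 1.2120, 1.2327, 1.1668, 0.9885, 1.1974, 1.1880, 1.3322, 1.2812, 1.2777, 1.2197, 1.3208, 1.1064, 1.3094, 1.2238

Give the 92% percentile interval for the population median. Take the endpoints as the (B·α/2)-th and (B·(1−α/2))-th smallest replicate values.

(0.9885, 1.3666)

Sorted replicates: 0.9885, 0.9917, 1.1064, 1.1523, 1.1668, 1.1845, 1.1880, 1.1974, 1.2120, 1.2178, 1.2197, 1.2238, 1.2302, 1.2327, 1.2389, 1.2616, 1.2777, 1.2812, 1.3094, 1.3208, 1.3322, 1.3336, 1.3627, 1.3666, 1.4166
α = 0.08; lower rank = 25 × 0.040 = 1; upper rank = 25 × 0.960 = 24.
The 1st smallest replicate is 0.9885; the 24th is 1.3666.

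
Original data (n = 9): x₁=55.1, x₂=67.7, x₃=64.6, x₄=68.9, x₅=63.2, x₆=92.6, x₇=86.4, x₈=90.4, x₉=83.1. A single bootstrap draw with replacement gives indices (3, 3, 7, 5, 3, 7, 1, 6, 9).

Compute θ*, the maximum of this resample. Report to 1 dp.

θ* = 92.6

Resample values: 64.6, 64.6, 86.4, 63.2, 64.6, 86.4, 55.1, 92.6, 83.1.
Maximum = 92.6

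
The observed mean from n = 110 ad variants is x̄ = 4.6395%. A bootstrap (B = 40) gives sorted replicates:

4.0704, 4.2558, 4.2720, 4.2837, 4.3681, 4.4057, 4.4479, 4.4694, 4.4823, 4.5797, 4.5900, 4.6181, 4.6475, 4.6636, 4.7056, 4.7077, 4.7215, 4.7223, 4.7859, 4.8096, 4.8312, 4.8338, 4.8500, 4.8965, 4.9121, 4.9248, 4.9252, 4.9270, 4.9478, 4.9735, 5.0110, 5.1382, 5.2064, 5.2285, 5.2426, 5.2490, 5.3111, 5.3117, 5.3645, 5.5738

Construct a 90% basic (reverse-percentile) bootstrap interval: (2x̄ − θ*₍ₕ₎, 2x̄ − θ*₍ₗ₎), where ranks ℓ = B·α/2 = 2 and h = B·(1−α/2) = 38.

(3.9673, 5.0232)

Percentile endpoints at ranks 2 and 38: θ*₍2₎ = 4.2558, θ*₍38₎ = 5.3117.
Basic interval reflects these around x̄:
  lower = 2 × 4.6395 − 5.3117 = 3.9673
  upper = 2 × 4.6395 − 4.2558 = 5.0232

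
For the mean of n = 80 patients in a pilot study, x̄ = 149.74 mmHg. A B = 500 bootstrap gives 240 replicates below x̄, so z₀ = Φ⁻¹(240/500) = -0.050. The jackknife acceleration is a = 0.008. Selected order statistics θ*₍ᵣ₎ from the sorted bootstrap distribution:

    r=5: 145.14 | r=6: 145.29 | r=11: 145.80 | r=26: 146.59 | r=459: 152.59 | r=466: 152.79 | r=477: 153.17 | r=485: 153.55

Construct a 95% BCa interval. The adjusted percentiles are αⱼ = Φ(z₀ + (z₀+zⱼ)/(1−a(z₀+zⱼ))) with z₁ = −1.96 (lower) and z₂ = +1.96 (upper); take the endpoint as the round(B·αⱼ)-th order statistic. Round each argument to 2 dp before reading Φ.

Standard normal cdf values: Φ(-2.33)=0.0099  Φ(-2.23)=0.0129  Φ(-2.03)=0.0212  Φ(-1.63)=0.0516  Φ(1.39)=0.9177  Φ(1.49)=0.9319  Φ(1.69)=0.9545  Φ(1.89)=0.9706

Lower: z₀ + z₁ = -0.050 + (-1.960) = -2.010; 1 − a(z₀+z₁) = 1 − (0.008)(-2.010) = 1.0161; argument = -0.050 + (-2.010)/1.0161 = -2.0282 → -2.03.
α₁ = Φ(-2.03) = 0.0212; rank = round(500 × 0.0212) = 11; θ*₍11₎ = 145.80.
Upper: z₀ + z₂ = 1.910; 1 − a(z₀+z₂) = 0.9847; argument = 1.8896 → 1.89; α₂ = 0.9706; rank = 485; θ*₍485₎ = 153.55.

(145.80, 153.55)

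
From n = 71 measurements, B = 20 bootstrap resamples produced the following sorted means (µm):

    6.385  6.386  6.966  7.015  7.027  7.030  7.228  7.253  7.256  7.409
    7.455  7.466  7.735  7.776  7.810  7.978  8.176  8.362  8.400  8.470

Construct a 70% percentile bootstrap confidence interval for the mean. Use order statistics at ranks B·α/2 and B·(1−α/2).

(6.966, 8.176)

α = 0.30; lower rank = 20 × 0.150 = 3; upper rank = 20 × 0.850 = 17.
The 3rd smallest replicate is 6.966; the 17th is 8.176.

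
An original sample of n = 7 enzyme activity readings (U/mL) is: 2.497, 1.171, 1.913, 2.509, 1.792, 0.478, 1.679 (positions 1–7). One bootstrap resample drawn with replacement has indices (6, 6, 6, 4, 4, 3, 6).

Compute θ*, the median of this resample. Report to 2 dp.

Resample values: 0.478, 0.478, 0.478, 2.509, 2.509, 1.913, 0.478.
Sorted: 0.478, 0.478, 0.478, 0.478, 1.913, 2.509, 2.509
Median = middle value = 0.48

θ* = 0.48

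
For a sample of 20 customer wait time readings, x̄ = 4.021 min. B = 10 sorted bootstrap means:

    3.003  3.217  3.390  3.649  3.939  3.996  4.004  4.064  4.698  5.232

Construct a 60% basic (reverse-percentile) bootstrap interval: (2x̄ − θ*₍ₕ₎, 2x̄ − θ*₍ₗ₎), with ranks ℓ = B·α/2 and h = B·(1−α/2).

(3.978, 4.825)

Percentile endpoints at ranks 2 and 8: θ*₍2₎ = 3.217, θ*₍8₎ = 4.064.
Basic interval reflects these around x̄:
  lower = 2 × 4.021 − 4.064 = 3.978
  upper = 2 × 4.021 − 3.217 = 4.825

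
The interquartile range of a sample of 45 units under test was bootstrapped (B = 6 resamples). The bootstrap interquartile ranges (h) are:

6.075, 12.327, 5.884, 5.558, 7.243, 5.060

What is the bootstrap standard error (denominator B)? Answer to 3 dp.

Bootstrap SE is the standard deviation of the 6 replicate interquartile ranges.
Mean of replicates: (6.075 + 12.327 + 5.884 + 5.558 + 7.243 + 5.060) / 6 = 42.1470 / 6 = 7.0245
Sum of squared deviations: (−0.9495)² + (+5.3025)² + (−1.1405)² + (−1.4665)² + (+0.2185)² + (−1.9645)² = 36.3764
Variance = 36.3764 / 6 = 6.0627
SE* = √6.0627

SE* = 2.462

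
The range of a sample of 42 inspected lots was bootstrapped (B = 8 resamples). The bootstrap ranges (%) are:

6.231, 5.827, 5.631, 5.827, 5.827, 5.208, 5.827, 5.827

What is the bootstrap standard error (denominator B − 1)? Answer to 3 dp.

Bootstrap SE is the standard deviation of the 8 replicate ranges.
Mean of replicates: (6.231 + 5.827 + 5.631 + 5.827 + 5.827 + 5.208 + 5.827 + 5.827) / 8 = 46.2050 / 8 = 5.7756
Sum of squared deviations: (+0.4554)² + (+0.0514)² + (−0.1446)² + (+0.0514)² + (+0.0514)² + (−0.5676)² + (+0.0514)² + (+0.0514)² = 0.5637
Variance = 0.5637 / 7 = 0.0805
SE* = √0.0805

SE* = 0.284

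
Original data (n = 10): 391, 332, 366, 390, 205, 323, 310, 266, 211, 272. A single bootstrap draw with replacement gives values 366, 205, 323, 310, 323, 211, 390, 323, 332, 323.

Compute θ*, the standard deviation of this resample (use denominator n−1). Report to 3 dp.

θ* = 59.178

Mean = 310.6000; sum of squared deviations = 31518.4000
s² = 31518.4000 / 9 = 3502.0444
s = √3502.0444 = 59.178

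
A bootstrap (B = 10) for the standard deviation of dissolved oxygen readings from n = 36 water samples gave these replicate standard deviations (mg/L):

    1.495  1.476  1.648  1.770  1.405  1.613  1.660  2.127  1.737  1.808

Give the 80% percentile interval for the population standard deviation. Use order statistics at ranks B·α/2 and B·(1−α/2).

Sorted replicates: 1.405, 1.476, 1.495, 1.613, 1.648, 1.660, 1.737, 1.770, 1.808, 2.127
α = 0.20; lower rank = 10 × 0.100 = 1; upper rank = 10 × 0.900 = 9.
The 1st smallest replicate is 1.405; the 9th is 1.808.

(1.405, 1.808)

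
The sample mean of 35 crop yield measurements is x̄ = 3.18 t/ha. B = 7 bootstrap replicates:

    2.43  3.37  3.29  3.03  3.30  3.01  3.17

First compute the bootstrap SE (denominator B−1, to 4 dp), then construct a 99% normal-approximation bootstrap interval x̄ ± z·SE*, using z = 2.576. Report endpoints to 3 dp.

(2.356, 4.004)

Mean of replicates = 3.0857; sum of squared deviations = 0.6144; SE* = √(0.6144/6) = 0.3200
Margin = 2.576 × 0.3200 = 0.8243
Interval: 3.18 ± 0.8243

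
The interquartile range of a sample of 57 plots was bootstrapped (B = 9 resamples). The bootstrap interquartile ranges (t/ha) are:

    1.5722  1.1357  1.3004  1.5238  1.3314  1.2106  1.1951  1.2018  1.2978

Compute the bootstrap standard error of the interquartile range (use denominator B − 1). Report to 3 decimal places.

SE* = 0.150

Bootstrap SE is the standard deviation of the 9 replicate interquartile ranges.
Mean of replicates: (1.5722 + 1.1357 + 1.3004 + 1.5238 + 1.3314 + 1.2106 + 1.1951 + 1.2018 + 1.2978) / 9 = 11.76880 / 9 = 1.30764
Sum of squared deviations: (+0.26456)² + (−0.17194)² + (−0.00724)² + (+0.21616)² + (+0.02376)² + (−0.09704)² + (−0.11254)² + (−0.10584)² + (−0.00984)² = 0.18028
Variance = 0.18028 / 8 = 0.02253
SE* = √0.02253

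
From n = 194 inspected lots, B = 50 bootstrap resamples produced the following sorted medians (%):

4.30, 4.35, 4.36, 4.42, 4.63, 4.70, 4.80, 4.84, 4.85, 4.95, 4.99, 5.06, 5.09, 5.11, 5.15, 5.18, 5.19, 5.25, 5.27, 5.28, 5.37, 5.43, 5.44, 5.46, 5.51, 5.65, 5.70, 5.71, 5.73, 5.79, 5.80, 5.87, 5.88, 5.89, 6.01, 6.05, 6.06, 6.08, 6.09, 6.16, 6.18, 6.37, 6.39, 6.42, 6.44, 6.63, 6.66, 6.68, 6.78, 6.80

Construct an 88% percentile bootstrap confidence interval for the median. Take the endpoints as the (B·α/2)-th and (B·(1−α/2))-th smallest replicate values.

α = 0.12; lower rank = 50 × 0.060 = 3; upper rank = 50 × 0.940 = 47.
The 3rd smallest replicate is 4.36; the 47th is 6.66.

(4.36, 6.66)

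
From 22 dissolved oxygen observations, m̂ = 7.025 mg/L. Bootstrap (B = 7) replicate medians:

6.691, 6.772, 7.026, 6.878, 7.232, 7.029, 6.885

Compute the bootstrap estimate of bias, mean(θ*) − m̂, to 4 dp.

bias = −0.0946

mean(θ*) = (6.691 + 6.772 + 7.026 + 6.878 + 7.232 + 7.029 + 6.885) / 7 = 6.93043
bias = 6.93043 − 7.025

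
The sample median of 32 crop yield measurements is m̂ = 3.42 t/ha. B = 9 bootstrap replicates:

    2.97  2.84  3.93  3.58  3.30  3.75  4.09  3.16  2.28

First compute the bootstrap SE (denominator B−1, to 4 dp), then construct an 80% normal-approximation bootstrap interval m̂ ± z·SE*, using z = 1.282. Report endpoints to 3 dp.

(2.678, 4.162)

Mean of replicates = 3.3222; sum of squared deviations = 2.6780; SE* = √(2.6780/8) = 0.5786
Margin = 1.282 × 0.5786 = 0.7418
Interval: 3.42 ± 0.7418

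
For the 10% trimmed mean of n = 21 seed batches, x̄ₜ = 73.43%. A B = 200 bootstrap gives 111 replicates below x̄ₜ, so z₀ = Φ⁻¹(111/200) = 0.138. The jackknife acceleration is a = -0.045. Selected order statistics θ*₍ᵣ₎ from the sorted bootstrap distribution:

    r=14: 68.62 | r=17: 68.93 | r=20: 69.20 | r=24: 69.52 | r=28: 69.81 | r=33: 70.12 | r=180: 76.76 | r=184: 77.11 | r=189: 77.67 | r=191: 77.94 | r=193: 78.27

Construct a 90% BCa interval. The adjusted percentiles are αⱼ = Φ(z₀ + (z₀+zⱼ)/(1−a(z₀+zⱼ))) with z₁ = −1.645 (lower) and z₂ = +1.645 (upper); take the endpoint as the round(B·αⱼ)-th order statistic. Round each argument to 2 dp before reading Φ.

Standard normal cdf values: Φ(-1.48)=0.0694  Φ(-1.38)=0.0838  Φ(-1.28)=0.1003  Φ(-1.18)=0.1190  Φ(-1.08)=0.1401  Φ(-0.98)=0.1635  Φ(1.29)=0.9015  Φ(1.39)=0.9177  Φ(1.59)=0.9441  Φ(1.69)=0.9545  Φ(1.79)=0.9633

Lower: z₀ + z₁ = 0.138 + (-1.645) = -1.507; 1 − a(z₀+z₁) = 1 − (-0.045)(-1.507) = 0.9322; argument = 0.138 + (-1.507)/0.9322 = -1.4786 → -1.48.
α₁ = Φ(-1.48) = 0.0694; rank = round(200 × 0.0694) = 14; θ*₍14₎ = 68.62.
Upper: z₀ + z₂ = 1.783; 1 − a(z₀+z₂) = 1.0802; argument = 1.7886 → 1.79; α₂ = 0.9633; rank = 193; θ*₍193₎ = 78.27.

(68.62, 78.27)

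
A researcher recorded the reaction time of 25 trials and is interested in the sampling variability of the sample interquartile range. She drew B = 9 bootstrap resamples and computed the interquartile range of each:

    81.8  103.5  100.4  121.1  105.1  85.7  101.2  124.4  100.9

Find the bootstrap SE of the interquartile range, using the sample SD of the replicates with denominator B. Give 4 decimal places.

SE* = 13.1337

Bootstrap SE is the standard deviation of the 9 replicate interquartile ranges.
Mean of replicates: (81.8 + 103.5 + 100.4 + 121.1 + 105.1 + 85.7 + 101.2 + 124.4 + 100.9) / 9 = 924.10000 / 9 = 102.67778
Sum of squared deviations: (−20.87778)² + (+0.82222)² + (−2.27778)² + (+18.42222)² + (+2.42222)² + (−16.97778)² + (−1.47778)² + (+21.72222)² + (−1.77778)² = 1552.43556
Variance = 1552.43556 / 9 = 172.49284
SE* = √172.49284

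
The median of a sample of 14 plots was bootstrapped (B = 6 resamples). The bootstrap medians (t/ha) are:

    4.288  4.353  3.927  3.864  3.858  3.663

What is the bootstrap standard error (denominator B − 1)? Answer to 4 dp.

SE* = 0.2701

Bootstrap SE is the standard deviation of the 6 replicate medians.
Mean of replicates: (4.288 + 4.353 + 3.927 + 3.864 + 3.858 + 3.663) / 6 = 23.95300 / 6 = 3.99217
Sum of squared deviations: (+0.29583)² + (+0.36083)² + (−0.06517)² + (−0.12817)² + (−0.13417)² + (−0.32917)² = 0.36474
Variance = 0.36474 / 5 = 0.07295
SE* = √0.07295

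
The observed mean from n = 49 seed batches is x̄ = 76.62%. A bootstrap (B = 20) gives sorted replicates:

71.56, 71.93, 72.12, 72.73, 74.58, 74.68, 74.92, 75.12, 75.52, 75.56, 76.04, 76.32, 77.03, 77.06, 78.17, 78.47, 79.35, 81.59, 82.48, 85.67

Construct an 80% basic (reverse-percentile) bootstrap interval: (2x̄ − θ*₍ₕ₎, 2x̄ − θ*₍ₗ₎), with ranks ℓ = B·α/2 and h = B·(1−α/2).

(71.65, 81.31)

Percentile endpoints at ranks 2 and 18: θ*₍2₎ = 71.93, θ*₍18₎ = 81.59.
Basic interval reflects these around x̄:
  lower = 2 × 76.62 − 81.59 = 71.65
  upper = 2 × 76.62 − 71.93 = 81.31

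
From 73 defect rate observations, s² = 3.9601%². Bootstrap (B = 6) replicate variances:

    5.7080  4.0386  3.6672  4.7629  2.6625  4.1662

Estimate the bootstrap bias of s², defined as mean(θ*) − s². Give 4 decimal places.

bias = +0.2075

mean(θ*) = (5.7080 + 4.0386 + 3.6672 + 4.7629 + 2.6625 + 4.1662) / 6 = 4.16757
bias = 4.16757 − 3.9601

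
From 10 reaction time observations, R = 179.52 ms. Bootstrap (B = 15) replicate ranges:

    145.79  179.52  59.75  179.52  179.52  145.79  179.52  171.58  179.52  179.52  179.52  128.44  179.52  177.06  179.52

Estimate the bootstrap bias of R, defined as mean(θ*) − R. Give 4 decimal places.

mean(θ*) = (145.79 + 179.52 + 59.75 + 179.52 + 179.52 + 145.79 + 179.52 + 171.58 + 179.52 + 179.52 + 179.52 + 128.44 + 179.52 + 177.06 + 179.52) / 15 = 162.93933
bias = 162.93933 − 179.52

bias = −16.5807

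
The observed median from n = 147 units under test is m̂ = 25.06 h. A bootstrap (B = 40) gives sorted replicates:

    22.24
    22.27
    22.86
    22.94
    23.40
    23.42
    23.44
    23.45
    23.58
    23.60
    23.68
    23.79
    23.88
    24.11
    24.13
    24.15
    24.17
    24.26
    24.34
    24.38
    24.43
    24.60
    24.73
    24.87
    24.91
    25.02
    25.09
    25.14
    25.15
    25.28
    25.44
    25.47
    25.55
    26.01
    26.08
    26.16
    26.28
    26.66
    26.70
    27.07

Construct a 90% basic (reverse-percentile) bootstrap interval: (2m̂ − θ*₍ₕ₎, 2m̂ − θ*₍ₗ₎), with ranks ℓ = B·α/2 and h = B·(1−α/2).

Percentile endpoints at ranks 2 and 38: θ*₍2₎ = 22.27, θ*₍38₎ = 26.66.
Basic interval reflects these around m̂:
  lower = 2 × 25.06 − 26.66 = 23.46
  upper = 2 × 25.06 − 22.27 = 27.85

(23.46, 27.85)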